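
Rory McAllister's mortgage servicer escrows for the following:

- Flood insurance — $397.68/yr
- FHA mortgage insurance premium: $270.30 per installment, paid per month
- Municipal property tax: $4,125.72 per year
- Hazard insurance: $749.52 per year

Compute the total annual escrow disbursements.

Flood insurance — $397.68
FHA mortgage insurance premium — $270.30 × 12 = $3,243.60
Municipal property tax — $4,125.72
Hazard insurance — $749.52
Total annual escrow = $397.68 + $3,243.60 + $4,125.72 + $749.52 = $8,516.52

$8,516.52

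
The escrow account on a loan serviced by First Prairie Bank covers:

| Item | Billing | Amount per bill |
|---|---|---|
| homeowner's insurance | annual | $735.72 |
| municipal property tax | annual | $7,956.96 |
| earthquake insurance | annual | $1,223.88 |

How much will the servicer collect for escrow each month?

$826.38

Homeowner's insurance = $735.72/yr
Municipal property tax = $7,956.96/yr
Earthquake insurance = $1,223.88/yr
Combined annual = $735.72 + $7,956.96 + $1,223.88 = $9,916.56
Base monthly escrow = $9,916.56 ÷ 12 = $826.38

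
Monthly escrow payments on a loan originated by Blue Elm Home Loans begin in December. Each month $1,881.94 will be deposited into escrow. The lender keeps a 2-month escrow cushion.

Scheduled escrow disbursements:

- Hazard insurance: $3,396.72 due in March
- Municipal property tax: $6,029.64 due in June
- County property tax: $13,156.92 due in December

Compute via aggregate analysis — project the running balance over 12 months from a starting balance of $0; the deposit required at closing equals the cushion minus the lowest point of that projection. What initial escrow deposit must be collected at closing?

$15,038.86

Cushion = 2 × $1,881.94 = $3,763.88
Trial balance (start $0, +$1,881.94 each month, − disbursements):
  Dec: +$1,881.94 − $13,156.92 → -$11,274.98
  Jan: +$1,881.94 → -$9,393.04
  Feb: +$1,881.94 → -$7,511.10
  Mar: +$1,881.94 − $3,396.72 → -$9,025.88
  Apr: +$1,881.94 → -$7,143.94
  May: +$1,881.94 → -$5,262.00
  Jun: +$1,881.94 − $6,029.64 → -$9,409.70
  Jul: +$1,881.94 → -$7,527.76
  Aug: +$1,881.94 → -$5,645.82
  Sep: +$1,881.94 → -$3,763.88
  Oct: +$1,881.94 → -$1,881.94
  Nov: +$1,881.94 → $0.00
Lowest trial balance = -$11,274.98 (Dec)
Initial deposit = cushion − low point = $3,763.88 − (-$11,274.98) = $15,038.86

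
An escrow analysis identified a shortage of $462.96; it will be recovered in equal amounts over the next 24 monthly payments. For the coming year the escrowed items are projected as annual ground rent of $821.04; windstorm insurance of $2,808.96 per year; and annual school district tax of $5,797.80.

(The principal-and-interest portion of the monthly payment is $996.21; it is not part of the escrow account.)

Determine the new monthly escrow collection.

$804.94

Ground rent = $821.04 annually
Windstorm insurance = $2,808.96 annually
School district tax = $5,797.80 annually
Total per year = $821.04 + $2,808.96 + $5,797.80 = $9,427.80
Monthly escrow = $9,427.80 ÷ 12 = $785.65
Shortage spread = $462.96 ÷ 24 = $19.29/mo
New monthly escrow = $785.65 + $19.29 = $804.94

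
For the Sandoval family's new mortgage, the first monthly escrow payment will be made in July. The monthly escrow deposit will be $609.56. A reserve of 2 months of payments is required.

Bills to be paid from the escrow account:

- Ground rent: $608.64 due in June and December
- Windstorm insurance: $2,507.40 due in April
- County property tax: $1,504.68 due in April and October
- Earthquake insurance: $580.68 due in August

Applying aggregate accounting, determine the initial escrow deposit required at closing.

Cushion = 2 × $609.56 = $1,219.12
Trial balance (start $0, +$609.56 each month, − disbursements):
  Jul: +$609.56 → $609.56
  Aug: +$609.56 − $580.68 → $638.44
  Sep: +$609.56 → $1,248.00
  Oct: +$609.56 − $1,504.68 → $352.88
  Nov: +$609.56 → $962.44
  Dec: +$609.56 − $608.64 → $963.36
  Jan: +$609.56 → $1,572.92
  Feb: +$609.56 → $2,182.48
  Mar: +$609.56 → $2,792.04
  Apr: +$609.56 − $4,012.08 → -$610.48
  May: +$609.56 → -$0.92
  Jun: +$609.56 − $608.64 → $0.00
Lowest trial balance = -$610.48 (Apr)
Initial deposit = cushion − low point = $1,219.12 − (-$610.48) = $1,829.60

$1,829.60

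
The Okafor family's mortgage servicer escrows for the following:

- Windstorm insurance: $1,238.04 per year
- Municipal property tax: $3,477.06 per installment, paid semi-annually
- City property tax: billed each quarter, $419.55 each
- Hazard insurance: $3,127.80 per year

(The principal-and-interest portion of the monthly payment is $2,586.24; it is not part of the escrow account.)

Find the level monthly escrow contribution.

Windstorm insurance: $1,238.04 per year
Municipal property tax: $3,477.06 × 2 = $6,954.12 per year
City property tax: $419.55 × 4 = $1,678.20 per year
Hazard insurance: $3,127.80 per year
Yearly total = $12,998.16
Base monthly escrow = $12,998.16 ÷ 12 = $1,083.18

$1,083.18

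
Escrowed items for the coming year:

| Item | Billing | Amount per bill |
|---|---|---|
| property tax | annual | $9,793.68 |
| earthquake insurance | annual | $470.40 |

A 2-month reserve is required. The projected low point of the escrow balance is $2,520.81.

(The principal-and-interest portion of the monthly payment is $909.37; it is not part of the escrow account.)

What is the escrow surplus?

Property tax: $9,793.68 annually
Earthquake insurance: $470.40 annually
Combined annual = $10,264.08
Monthly = $10,264.08 ÷ 12 = $855.34
Required cushion = 2 × $855.34 = $1,710.68
Surplus = $2,520.81 − $1,710.68 = $810.13

$810.13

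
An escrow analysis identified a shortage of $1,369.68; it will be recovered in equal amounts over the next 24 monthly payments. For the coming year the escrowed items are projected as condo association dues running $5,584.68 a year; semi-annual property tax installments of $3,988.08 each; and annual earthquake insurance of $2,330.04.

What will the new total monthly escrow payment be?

$1,381.31

Condo association dues: $5,584.68 annually
Property tax: $3,988.08 × 2 = $7,976.16 annually
Earthquake insurance: $2,330.04 annually
Annual escrow total = $5,584.68 + $7,976.16 + $2,330.04 = $15,890.88
Monthly escrow = $15,890.88 / 12 = $1,324.24
Monthly shortage recovery: $1,369.68 ÷ 24 = $57.07
New monthly escrow = $1,324.24 + $57.07 = $1,381.31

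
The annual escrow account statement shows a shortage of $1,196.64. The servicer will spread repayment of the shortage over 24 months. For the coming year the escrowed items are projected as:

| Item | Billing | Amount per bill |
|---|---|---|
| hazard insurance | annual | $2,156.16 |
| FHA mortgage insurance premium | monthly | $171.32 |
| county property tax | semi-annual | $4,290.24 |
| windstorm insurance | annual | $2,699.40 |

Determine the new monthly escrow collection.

Hazard insurance = $2,156.16/yr
FHA mortgage insurance premium = $171.32 × 12 = $2,055.84/yr
County property tax = $4,290.24 × 2 = $8,580.48/yr
Windstorm insurance = $2,699.40/yr
Total per year = $2,156.16 + $2,055.84 + $8,580.48 + $2,699.40 = $15,491.88
Monthly = $15,491.88 ÷ 12 = $1,290.99
Shortage per month = $1,196.64 / 24 = $49.86
New monthly escrow = $1,290.99 + $49.86 = $1,340.85

$1,340.85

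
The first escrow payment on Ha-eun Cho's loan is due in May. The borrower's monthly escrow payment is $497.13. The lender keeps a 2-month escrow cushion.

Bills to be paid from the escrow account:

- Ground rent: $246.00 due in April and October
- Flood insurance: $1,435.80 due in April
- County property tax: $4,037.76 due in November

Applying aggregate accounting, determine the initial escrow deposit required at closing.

Cushion = 2 × $497.13 = $994.26
Trial balance (start $0, +$497.13 each month, − disbursements):
  May: +$497.13 → $497.13
  Jun: +$497.13 → $994.26
  Jul: +$497.13 → $1,491.39
  Aug: +$497.13 → $1,988.52
  Sep: +$497.13 → $2,485.65
  Oct: +$497.13 − $246.00 → $2,736.78
  Nov: +$497.13 − $4,037.76 → -$803.85
  Dec: +$497.13 → -$306.72
  Jan: +$497.13 → $190.41
  Feb: +$497.13 → $687.54
  Mar: +$497.13 → $1,184.67
  Apr: +$497.13 − $1,681.80 → $0.00
Lowest trial balance = -$803.85 (Nov)
Initial deposit = cushion − low point = $994.26 − (-$803.85) = $1,798.11

$1,798.11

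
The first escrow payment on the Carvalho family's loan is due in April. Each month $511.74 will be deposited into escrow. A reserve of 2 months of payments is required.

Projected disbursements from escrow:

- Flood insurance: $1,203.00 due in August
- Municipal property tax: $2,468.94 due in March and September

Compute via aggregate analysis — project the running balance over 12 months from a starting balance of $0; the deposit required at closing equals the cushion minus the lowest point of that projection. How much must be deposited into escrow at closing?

Cushion = 2 × $511.74 = $1,023.48
Trial balance (start $0, +$511.74 each month, − disbursements):
  Apr: +$511.74 → $511.74
  May: +$511.74 → $1,023.48
  Jun: +$511.74 → $1,535.22
  Jul: +$511.74 → $2,046.96
  Aug: +$511.74 − $1,203.00 → $1,355.70
  Sep: +$511.74 − $2,468.94 → -$601.50
  Oct: +$511.74 → -$89.76
  Nov: +$511.74 → $421.98
  Dec: +$511.74 → $933.72
  Jan: +$511.74 → $1,445.46
  Feb: +$511.74 → $1,957.20
  Mar: +$511.74 − $2,468.94 → $0.00
Lowest trial balance = -$601.50 (Sep)
Initial deposit = cushion − low point = $1,023.48 − (-$601.50) = $1,624.98

$1,624.98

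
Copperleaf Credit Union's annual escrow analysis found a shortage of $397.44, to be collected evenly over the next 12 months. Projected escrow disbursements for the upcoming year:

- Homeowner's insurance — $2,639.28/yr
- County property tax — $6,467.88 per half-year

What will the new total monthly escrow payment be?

Homeowner's insurance: $2,639.28/yr
County property tax: $6,467.88 × 2 = $12,935.76/yr
Total per year = $2,639.28 + $12,935.76 = $15,575.04
Per month = $15,575.04 ÷ 12 = $1,297.92
Monthly shortage recovery: $397.44 / 12 = $33.12
New monthly escrow = $1,297.92 + $33.12 = $1,331.04

$1,331.04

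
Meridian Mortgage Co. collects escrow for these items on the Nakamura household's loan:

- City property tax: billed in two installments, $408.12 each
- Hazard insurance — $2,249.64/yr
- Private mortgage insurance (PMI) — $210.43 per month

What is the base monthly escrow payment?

City property tax: $408.12 × 2 = $816.24 per year
Hazard insurance: $2,249.64 per year
Private mortgage insurance (PMI): $210.43 × 12 = $2,525.16 per year
Total annual escrow = $816.24 + $2,249.64 + $2,525.16 = $5,591.04
Monthly escrow = $5,591.04 / 12 = $465.92

$465.92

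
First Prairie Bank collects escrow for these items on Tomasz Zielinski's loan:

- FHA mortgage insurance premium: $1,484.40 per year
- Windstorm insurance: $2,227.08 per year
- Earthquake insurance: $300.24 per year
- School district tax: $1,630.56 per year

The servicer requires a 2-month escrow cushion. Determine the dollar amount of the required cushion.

FHA mortgage insurance premium: $1,484.40 annually
Windstorm insurance: $2,227.08 annually
Earthquake insurance: $300.24 annually
School district tax: $1,630.56 annually
Combined annual = $1,484.40 + $2,227.08 + $300.24 + $1,630.56 = $5,642.28
Base monthly escrow = $5,642.28 / 12 = $470.19
Cushion = 2 × $470.19 = $940.38

$940.38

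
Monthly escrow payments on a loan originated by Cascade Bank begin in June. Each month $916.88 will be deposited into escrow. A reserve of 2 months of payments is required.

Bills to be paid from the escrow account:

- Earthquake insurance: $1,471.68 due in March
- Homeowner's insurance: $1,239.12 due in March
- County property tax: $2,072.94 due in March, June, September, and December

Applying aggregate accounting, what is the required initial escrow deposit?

Cushion = 2 × $916.88 = $1,833.76
Trial balance (start $0, +$916.88 each month, − disbursements):
  Jun: +$916.88 − $2,072.94 → -$1,156.06
  Jul: +$916.88 → -$239.18
  Aug: +$916.88 → $677.70
  Sep: +$916.88 − $2,072.94 → -$478.36
  Oct: +$916.88 → $438.52
  Nov: +$916.88 → $1,355.40
  Dec: +$916.88 − $2,072.94 → $199.34
  Jan: +$916.88 → $1,116.22
  Feb: +$916.88 → $2,033.10
  Mar: +$916.88 − $4,783.74 → -$1,833.76
  Apr: +$916.88 → -$916.88
  May: +$916.88 → $0.00
Lowest trial balance = -$1,833.76 (Mar)
Initial deposit = cushion − low point = $1,833.76 − (-$1,833.76) = $3,667.52

$3,667.52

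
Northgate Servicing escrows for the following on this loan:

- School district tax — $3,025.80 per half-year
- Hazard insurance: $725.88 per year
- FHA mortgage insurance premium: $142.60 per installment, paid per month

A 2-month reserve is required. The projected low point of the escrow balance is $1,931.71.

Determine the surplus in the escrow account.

School district tax — $3,025.80 × 2 = $6,051.60 annually
Hazard insurance — $725.88 annually
FHA mortgage insurance premium — $142.60 × 12 = $1,711.20 annually
Yearly total = $8,488.68
Monthly escrow = $8,488.68 ÷ 12 = $707.39
Cushion = 2 × $707.39 = $1,414.78
Surplus = $1,931.71 − $1,414.78 = $516.93

$516.93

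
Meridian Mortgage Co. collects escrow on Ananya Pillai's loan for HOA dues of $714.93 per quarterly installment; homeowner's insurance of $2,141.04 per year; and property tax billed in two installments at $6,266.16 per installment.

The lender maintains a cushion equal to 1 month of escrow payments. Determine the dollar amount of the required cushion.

$1,461.09

HOA dues: $714.93 × 4 = $2,859.72
Homeowner's insurance: $2,141.04
Property tax: $6,266.16 × 2 = $12,532.32
Total per year = $2,859.72 + $2,141.04 + $12,532.32 = $17,533.08
Per month = $17,533.08 / 12 = $1,461.09
Reserve = 1 × $1,461.09 = $1,461.09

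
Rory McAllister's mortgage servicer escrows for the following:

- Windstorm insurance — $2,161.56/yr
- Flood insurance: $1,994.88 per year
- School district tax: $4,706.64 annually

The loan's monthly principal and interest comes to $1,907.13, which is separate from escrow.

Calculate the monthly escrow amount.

Windstorm insurance — $2,161.56 per year
Flood insurance — $1,994.88 per year
School district tax — $4,706.64 per year
Total annual escrow = $2,161.56 + $1,994.88 + $4,706.64 = $8,863.08
Base monthly escrow = $8,863.08 / 12 = $738.59

$738.59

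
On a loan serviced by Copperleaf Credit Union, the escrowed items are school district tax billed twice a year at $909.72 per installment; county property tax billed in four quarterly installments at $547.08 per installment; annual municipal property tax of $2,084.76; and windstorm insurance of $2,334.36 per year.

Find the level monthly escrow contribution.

School district tax — $909.72 × 2 = $1,819.44
County property tax — $547.08 × 4 = $2,188.32
Municipal property tax — $2,084.76
Windstorm insurance — $2,334.36
Annual escrow total = $1,819.44 + $2,188.32 + $2,084.76 + $2,334.36 = $8,426.88
Base monthly escrow = $8,426.88 ÷ 12 = $702.24

$702.24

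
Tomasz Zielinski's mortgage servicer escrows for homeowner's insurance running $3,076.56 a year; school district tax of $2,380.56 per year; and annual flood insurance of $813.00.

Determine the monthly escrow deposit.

$522.51

Homeowner's insurance = $3,076.56
School district tax = $2,380.56
Flood insurance = $813.00
Yearly total = $3,076.56 + $2,380.56 + $813.00 = $6,270.12
Monthly escrow = $6,270.12 / 12 = $522.51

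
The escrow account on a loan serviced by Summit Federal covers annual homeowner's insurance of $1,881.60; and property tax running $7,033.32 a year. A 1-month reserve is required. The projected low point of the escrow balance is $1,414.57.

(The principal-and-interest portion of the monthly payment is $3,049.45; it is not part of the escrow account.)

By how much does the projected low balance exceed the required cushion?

Homeowner's insurance = $1,881.60
Property tax = $7,033.32
Total per year = $1,881.60 + $7,033.32 = $8,914.92
Per month = $8,914.92 ÷ 12 = $742.91
Required reserve = 1 × $742.91 = $742.91
Surplus = $1,414.57 − $742.91 = $671.66

$671.66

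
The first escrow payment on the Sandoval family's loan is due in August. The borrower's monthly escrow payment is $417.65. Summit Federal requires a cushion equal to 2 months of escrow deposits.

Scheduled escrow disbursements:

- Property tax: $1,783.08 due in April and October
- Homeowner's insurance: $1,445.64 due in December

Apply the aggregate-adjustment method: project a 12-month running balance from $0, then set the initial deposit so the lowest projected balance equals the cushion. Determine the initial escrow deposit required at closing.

Cushion = 2 × $417.65 = $835.30
Trial balance (start $0, +$417.65 each month, − disbursements):
  Aug: +$417.65 → $417.65
  Sep: +$417.65 → $835.30
  Oct: +$417.65 − $1,783.08 → -$530.13
  Nov: +$417.65 → -$112.48
  Dec: +$417.65 − $1,445.64 → -$1,140.47
  Jan: +$417.65 → -$722.82
  Feb: +$417.65 → -$305.17
  Mar: +$417.65 → $112.48
  Apr: +$417.65 − $1,783.08 → -$1,252.95
  May: +$417.65 → -$835.30
  Jun: +$417.65 → -$417.65
  Jul: +$417.65 → $0.00
Lowest trial balance = -$1,252.95 (Apr)
Initial deposit = cushion − low point = $835.30 − (-$1,252.95) = $2,088.25

$2,088.25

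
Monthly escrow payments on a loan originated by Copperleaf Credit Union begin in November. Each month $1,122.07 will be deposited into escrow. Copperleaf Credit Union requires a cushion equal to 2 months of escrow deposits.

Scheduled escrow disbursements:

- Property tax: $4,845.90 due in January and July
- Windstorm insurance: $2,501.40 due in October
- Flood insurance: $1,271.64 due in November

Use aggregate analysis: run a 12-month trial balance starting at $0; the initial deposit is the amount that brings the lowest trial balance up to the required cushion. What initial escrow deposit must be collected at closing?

Cushion = 2 × $1,122.07 = $2,244.14
Trial balance (start $0, +$1,122.07 each month, − disbursements):
  Nov: +$1,122.07 − $1,271.64 → -$149.57
  Dec: +$1,122.07 → $972.50
  Jan: +$1,122.07 − $4,845.90 → -$2,751.33
  Feb: +$1,122.07 → -$1,629.26
  Mar: +$1,122.07 → -$507.19
  Apr: +$1,122.07 → $614.88
  May: +$1,122.07 → $1,736.95
  Jun: +$1,122.07 → $2,859.02
  Jul: +$1,122.07 − $4,845.90 → -$864.81
  Aug: +$1,122.07 → $257.26
  Sep: +$1,122.07 → $1,379.33
  Oct: +$1,122.07 − $2,501.40 → $0.00
Lowest trial balance = -$2,751.33 (Jan)
Initial deposit = cushion − low point = $2,244.14 − (-$2,751.33) = $4,995.47

$4,995.47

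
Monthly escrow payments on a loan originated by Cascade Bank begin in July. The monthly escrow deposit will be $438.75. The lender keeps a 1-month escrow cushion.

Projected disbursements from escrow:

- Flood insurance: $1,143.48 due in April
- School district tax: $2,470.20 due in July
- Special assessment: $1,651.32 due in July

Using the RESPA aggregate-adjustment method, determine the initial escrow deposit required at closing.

$4,121.52

Cushion = 1 × $438.75 = $438.75
Trial balance (start $0, +$438.75 each month, − disbursements):
  Jul: +$438.75 − $4,121.52 → -$3,682.77
  Aug: +$438.75 → -$3,244.02
  Sep: +$438.75 → -$2,805.27
  Oct: +$438.75 → -$2,366.52
  Nov: +$438.75 → -$1,927.77
  Dec: +$438.75 → -$1,489.02
  Jan: +$438.75 → -$1,050.27
  Feb: +$438.75 → -$611.52
  Mar: +$438.75 → -$172.77
  Apr: +$438.75 − $1,143.48 → -$877.50
  May: +$438.75 → -$438.75
  Jun: +$438.75 → $0.00
Lowest trial balance = -$3,682.77 (Jul)
Initial deposit = cushion − low point = $438.75 − (-$3,682.77) = $4,121.52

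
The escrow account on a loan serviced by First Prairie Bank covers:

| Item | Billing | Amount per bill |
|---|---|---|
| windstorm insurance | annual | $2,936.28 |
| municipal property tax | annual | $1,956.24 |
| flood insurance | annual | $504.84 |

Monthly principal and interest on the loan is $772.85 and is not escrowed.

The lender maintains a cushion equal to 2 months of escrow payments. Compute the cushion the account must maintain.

$899.56

Windstorm insurance: $2,936.28
Municipal property tax: $1,956.24
Flood insurance: $504.84
Total per year = $2,936.28 + $1,956.24 + $504.84 = $5,397.36
Base monthly escrow = $5,397.36 ÷ 12 = $449.78
Reserve = 2 × $449.78 = $899.56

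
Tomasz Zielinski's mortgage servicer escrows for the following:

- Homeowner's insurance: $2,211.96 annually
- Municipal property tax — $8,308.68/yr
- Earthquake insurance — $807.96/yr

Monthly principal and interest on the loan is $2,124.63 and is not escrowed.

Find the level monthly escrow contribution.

Homeowner's insurance = $2,211.96/yr
Municipal property tax = $8,308.68/yr
Earthquake insurance = $807.96/yr
Combined annual = $11,328.60
Base monthly escrow = $11,328.60 ÷ 12 = $944.05

$944.05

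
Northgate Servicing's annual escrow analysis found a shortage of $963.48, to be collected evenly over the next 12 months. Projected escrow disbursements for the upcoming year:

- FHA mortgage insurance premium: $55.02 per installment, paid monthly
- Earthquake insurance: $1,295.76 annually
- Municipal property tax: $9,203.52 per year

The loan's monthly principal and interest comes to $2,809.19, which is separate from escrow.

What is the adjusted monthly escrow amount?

$1,010.25

FHA mortgage insurance premium — $55.02 × 12 = $660.24 per year
Earthquake insurance — $1,295.76 per year
Municipal property tax — $9,203.52 per year
Total per year = $11,159.52
Monthly escrow = $11,159.52 ÷ 12 = $929.96
Monthly shortage recovery: $963.48 ÷ 12 = $80.29
Adjusted monthly = $929.96 + $80.29 = $1,010.25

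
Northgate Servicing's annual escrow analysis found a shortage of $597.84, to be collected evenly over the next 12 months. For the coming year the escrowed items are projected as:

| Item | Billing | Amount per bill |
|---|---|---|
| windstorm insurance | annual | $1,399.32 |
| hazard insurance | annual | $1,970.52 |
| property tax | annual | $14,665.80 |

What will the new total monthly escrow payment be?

Windstorm insurance = $1,399.32 annually
Hazard insurance = $1,970.52 annually
Property tax = $14,665.80 annually
Yearly total = $1,399.32 + $1,970.52 + $14,665.80 = $18,035.64
Monthly = $18,035.64 / 12 = $1,502.97
Shortage spread = $597.84 ÷ 12 = $49.82/mo
Adjusted monthly = $1,502.97 + $49.82 = $1,552.79

$1,552.79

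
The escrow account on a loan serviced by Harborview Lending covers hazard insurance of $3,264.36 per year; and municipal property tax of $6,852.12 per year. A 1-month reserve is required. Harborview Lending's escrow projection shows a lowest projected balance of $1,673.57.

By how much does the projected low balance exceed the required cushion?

$830.53

Hazard insurance = $3,264.36 annually
Municipal property tax = $6,852.12 annually
Annual escrow total = $10,116.48
Monthly = $10,116.48 / 12 = $843.04
Cushion = 1 × $843.04 = $843.04
Excess over cushion: $1,673.57 − $843.04 = $830.53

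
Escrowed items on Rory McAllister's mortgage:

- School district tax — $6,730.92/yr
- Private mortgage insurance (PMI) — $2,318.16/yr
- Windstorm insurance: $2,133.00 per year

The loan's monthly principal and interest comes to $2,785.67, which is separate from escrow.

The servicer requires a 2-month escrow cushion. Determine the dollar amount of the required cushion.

School district tax: $6,730.92 annually
Private mortgage insurance (PMI): $2,318.16 annually
Windstorm insurance: $2,133.00 annually
Total annual escrow = $6,730.92 + $2,318.16 + $2,133.00 = $11,182.08
Per month = $11,182.08 / 12 = $931.84
Required cushion = 2 × $931.84 = $1,863.68

$1,863.68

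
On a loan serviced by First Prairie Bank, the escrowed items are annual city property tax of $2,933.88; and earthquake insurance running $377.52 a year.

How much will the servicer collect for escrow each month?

$275.95

City property tax — $2,933.88 annually
Earthquake insurance — $377.52 annually
Yearly total = $2,933.88 + $377.52 = $3,311.40
Monthly escrow = $3,311.40 ÷ 12 = $275.95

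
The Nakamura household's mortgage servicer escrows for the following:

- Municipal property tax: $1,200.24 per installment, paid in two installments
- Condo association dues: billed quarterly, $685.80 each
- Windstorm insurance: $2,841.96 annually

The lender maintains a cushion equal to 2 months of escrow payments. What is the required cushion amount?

$1,330.94

Municipal property tax: $1,200.24 × 2 = $2,400.48
Condo association dues: $685.80 × 4 = $2,743.20
Windstorm insurance: $2,841.96
Annual escrow total = $2,400.48 + $2,743.20 + $2,841.96 = $7,985.64
Per month = $7,985.64 ÷ 12 = $665.47
Required cushion = 2 × $665.47 = $1,330.94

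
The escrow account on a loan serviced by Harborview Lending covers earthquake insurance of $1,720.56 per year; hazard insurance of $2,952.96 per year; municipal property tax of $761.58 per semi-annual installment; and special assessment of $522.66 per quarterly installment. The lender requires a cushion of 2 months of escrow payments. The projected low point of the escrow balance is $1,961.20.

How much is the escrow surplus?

Earthquake insurance — $1,720.56
Hazard insurance — $2,952.96
Municipal property tax — $761.58 × 2 = $1,523.16
Special assessment — $522.66 × 4 = $2,090.64
Yearly total = $1,720.56 + $2,952.96 + $1,523.16 + $2,090.64 = $8,287.32
Base monthly escrow = $8,287.32 / 12 = $690.61
Required reserve = 2 × $690.61 = $1,381.22
Surplus = $1,961.20 − $1,381.22 = $579.98

$579.98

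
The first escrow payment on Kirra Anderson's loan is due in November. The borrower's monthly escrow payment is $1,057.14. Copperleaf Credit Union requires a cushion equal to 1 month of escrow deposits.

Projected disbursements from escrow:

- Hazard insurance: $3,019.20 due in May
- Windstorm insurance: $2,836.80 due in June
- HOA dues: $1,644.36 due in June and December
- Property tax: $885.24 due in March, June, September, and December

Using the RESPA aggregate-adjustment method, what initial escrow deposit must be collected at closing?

$4,400.46

Cushion = 1 × $1,057.14 = $1,057.14
Trial balance (start $0, +$1,057.14 each month, − disbursements):
  Nov: +$1,057.14 → $1,057.14
  Dec: +$1,057.14 − $2,529.60 → -$415.32
  Jan: +$1,057.14 → $641.82
  Feb: +$1,057.14 → $1,698.96
  Mar: +$1,057.14 − $885.24 → $1,870.86
  Apr: +$1,057.14 → $2,928.00
  May: +$1,057.14 − $3,019.20 → $965.94
  Jun: +$1,057.14 − $5,366.40 → -$3,343.32
  Jul: +$1,057.14 → -$2,286.18
  Aug: +$1,057.14 → -$1,229.04
  Sep: +$1,057.14 − $885.24 → -$1,057.14
  Oct: +$1,057.14 → $0.00
Lowest trial balance = -$3,343.32 (Jun)
Initial deposit = cushion − low point = $1,057.14 − (-$3,343.32) = $4,400.46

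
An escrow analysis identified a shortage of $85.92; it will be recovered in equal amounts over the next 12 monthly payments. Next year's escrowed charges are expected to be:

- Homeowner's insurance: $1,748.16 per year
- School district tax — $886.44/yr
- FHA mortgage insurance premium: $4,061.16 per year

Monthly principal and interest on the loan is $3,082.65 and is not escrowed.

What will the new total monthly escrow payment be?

Homeowner's insurance = $1,748.16 annually
School district tax = $886.44 annually
FHA mortgage insurance premium = $4,061.16 annually
Annual escrow total = $1,748.16 + $886.44 + $4,061.16 = $6,695.76
Per month = $6,695.76 / 12 = $557.98
Shortage per month = $85.92 / 12 = $7.16
New monthly escrow = $557.98 + $7.16 = $565.14

$565.14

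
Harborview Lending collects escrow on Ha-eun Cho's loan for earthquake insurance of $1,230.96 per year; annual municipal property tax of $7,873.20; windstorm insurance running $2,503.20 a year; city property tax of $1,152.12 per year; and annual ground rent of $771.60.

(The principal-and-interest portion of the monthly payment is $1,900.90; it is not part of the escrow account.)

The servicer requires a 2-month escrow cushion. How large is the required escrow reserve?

Earthquake insurance = $1,230.96/yr
Municipal property tax = $7,873.20/yr
Windstorm insurance = $2,503.20/yr
City property tax = $1,152.12/yr
Ground rent = $771.60/yr
Annual escrow total = $13,531.08
Per month = $13,531.08 / 12 = $1,127.59
Required cushion = 2 × $1,127.59 = $2,255.18

$2,255.18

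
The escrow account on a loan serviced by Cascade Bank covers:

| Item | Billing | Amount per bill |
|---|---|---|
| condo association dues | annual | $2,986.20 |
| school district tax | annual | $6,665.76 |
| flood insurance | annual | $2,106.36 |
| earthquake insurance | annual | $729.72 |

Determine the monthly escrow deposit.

Condo association dues — $2,986.20 per year
School district tax — $6,665.76 per year
Flood insurance — $2,106.36 per year
Earthquake insurance — $729.72 per year
Combined annual = $12,488.04
Base monthly escrow = $12,488.04 / 12 = $1,040.67

$1,040.67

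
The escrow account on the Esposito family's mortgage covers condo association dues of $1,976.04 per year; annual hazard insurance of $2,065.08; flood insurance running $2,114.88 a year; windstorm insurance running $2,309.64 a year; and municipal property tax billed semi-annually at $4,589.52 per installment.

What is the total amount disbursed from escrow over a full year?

$17,644.68

Condo association dues = $1,976.04 per year
Hazard insurance = $2,065.08 per year
Flood insurance = $2,114.88 per year
Windstorm insurance = $2,309.64 per year
Municipal property tax = $4,589.52 × 2 = $9,179.04 per year
Annual escrow total = $1,976.04 + $2,065.08 + $2,114.88 + $2,309.64 + $9,179.04 = $17,644.68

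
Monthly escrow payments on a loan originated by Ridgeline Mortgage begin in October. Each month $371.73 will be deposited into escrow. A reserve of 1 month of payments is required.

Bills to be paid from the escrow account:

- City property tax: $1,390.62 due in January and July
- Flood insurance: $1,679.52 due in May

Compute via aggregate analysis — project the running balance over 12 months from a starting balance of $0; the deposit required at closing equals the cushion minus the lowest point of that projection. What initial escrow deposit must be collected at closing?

$1,115.19

Cushion = 1 × $371.73 = $371.73
Trial balance (start $0, +$371.73 each month, − disbursements):
  Oct: +$371.73 → $371.73
  Nov: +$371.73 → $743.46
  Dec: +$371.73 → $1,115.19
  Jan: +$371.73 − $1,390.62 → $96.30
  Feb: +$371.73 → $468.03
  Mar: +$371.73 → $839.76
  Apr: +$371.73 → $1,211.49
  May: +$371.73 − $1,679.52 → -$96.30
  Jun: +$371.73 → $275.43
  Jul: +$371.73 − $1,390.62 → -$743.46
  Aug: +$371.73 → -$371.73
  Sep: +$371.73 → $0.00
Lowest trial balance = -$743.46 (Jul)
Initial deposit = cushion − low point = $371.73 − (-$743.46) = $1,115.19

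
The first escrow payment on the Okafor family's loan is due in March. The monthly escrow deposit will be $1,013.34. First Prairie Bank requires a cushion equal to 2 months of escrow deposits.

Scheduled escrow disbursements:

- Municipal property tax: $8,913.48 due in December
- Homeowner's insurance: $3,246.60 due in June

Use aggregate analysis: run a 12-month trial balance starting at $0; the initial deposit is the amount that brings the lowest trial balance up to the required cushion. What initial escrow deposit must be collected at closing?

Cushion = 2 × $1,013.34 = $2,026.68
Trial balance (start $0, +$1,013.34 each month, − disbursements):
  Mar: +$1,013.34 → $1,013.34
  Apr: +$1,013.34 → $2,026.68
  May: +$1,013.34 → $3,040.02
  Jun: +$1,013.34 − $3,246.60 → $806.76
  Jul: +$1,013.34 → $1,820.10
  Aug: +$1,013.34 → $2,833.44
  Sep: +$1,013.34 → $3,846.78
  Oct: +$1,013.34 → $4,860.12
  Nov: +$1,013.34 → $5,873.46
  Dec: +$1,013.34 − $8,913.48 → -$2,026.68
  Jan: +$1,013.34 → -$1,013.34
  Feb: +$1,013.34 → $0.00
Lowest trial balance = -$2,026.68 (Dec)
Initial deposit = cushion − low point = $2,026.68 − (-$2,026.68) = $4,053.36

$4,053.36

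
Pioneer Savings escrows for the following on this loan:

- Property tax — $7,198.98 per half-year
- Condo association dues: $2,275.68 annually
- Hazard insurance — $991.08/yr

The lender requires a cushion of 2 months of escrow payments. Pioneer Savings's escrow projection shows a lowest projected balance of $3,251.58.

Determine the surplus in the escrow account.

Property tax: $7,198.98 × 2 = $14,397.96 per year
Condo association dues: $2,275.68 per year
Hazard insurance: $991.08 per year
Yearly total = $17,664.72
Monthly = $17,664.72 ÷ 12 = $1,472.06
Cushion = 2 × $1,472.06 = $2,944.12
Excess over cushion: $3,251.58 − $2,944.12 = $307.46

$307.46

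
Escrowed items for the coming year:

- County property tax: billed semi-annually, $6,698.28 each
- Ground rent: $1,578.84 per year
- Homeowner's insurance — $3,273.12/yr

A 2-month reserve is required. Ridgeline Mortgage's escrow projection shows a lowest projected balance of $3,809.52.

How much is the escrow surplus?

County property tax — $6,698.28 × 2 = $13,396.56 per year
Ground rent — $1,578.84 per year
Homeowner's insurance — $3,273.12 per year
Yearly total = $13,396.56 + $1,578.84 + $3,273.12 = $18,248.52
Per month = $18,248.52 ÷ 12 = $1,520.71
Required reserve = 2 × $1,520.71 = $3,041.42
Surplus = $3,809.52 − $3,041.42 = $768.10

$768.10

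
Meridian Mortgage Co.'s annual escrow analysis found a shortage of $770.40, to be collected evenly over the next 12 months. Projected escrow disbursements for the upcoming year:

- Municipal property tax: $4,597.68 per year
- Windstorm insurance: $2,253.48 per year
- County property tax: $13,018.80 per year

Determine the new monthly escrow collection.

Municipal property tax — $4,597.68 annually
Windstorm insurance — $2,253.48 annually
County property tax — $13,018.80 annually
Total annual escrow = $4,597.68 + $2,253.48 + $13,018.80 = $19,869.96
Base monthly escrow = $19,869.96 ÷ 12 = $1,655.83
Shortage per month = $770.40 ÷ 12 = $64.20
Adjusted monthly = $1,655.83 + $64.20 = $1,720.03

$1,720.03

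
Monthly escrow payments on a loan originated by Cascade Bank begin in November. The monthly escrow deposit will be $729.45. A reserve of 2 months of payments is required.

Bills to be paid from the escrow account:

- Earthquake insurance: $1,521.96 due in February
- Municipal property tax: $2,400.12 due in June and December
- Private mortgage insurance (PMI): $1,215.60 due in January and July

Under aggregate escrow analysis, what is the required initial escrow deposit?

$3,678.78

Cushion = 2 × $729.45 = $1,458.90
Trial balance (start $0, +$729.45 each month, − disbursements):
  Nov: +$729.45 → $729.45
  Dec: +$729.45 − $2,400.12 → -$941.22
  Jan: +$729.45 − $1,215.60 → -$1,427.37
  Feb: +$729.45 − $1,521.96 → -$2,219.88
  Mar: +$729.45 → -$1,490.43
  Apr: +$729.45 → -$760.98
  May: +$729.45 → -$31.53
  Jun: +$729.45 − $2,400.12 → -$1,702.20
  Jul: +$729.45 − $1,215.60 → -$2,188.35
  Aug: +$729.45 → -$1,458.90
  Sep: +$729.45 → -$729.45
  Oct: +$729.45 → $0.00
Lowest trial balance = -$2,219.88 (Feb)
Initial deposit = cushion − low point = $1,458.90 − (-$2,219.88) = $3,678.78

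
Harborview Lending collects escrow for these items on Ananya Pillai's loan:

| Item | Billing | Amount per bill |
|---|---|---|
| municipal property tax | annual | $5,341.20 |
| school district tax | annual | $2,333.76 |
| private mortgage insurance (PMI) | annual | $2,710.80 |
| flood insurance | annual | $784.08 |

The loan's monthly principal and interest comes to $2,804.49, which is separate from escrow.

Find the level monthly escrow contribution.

Municipal property tax = $5,341.20/yr
School district tax = $2,333.76/yr
Private mortgage insurance (PMI) = $2,710.80/yr
Flood insurance = $784.08/yr
Total annual escrow = $11,169.84
Base monthly escrow = $11,169.84 ÷ 12 = $930.82

$930.82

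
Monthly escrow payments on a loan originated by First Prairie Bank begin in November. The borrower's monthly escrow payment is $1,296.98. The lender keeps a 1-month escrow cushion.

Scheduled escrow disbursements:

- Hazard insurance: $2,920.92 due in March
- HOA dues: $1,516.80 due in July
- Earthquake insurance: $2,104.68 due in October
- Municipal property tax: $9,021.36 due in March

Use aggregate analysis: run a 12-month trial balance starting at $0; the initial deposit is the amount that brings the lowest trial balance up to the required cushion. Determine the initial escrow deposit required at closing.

Cushion = 1 × $1,296.98 = $1,296.98
Trial balance (start $0, +$1,296.98 each month, − disbursements):
  Nov: +$1,296.98 → $1,296.98
  Dec: +$1,296.98 → $2,593.96
  Jan: +$1,296.98 → $3,890.94
  Feb: +$1,296.98 → $5,187.92
  Mar: +$1,296.98 − $11,942.28 → -$5,457.38
  Apr: +$1,296.98 → -$4,160.40
  May: +$1,296.98 → -$2,863.42
  Jun: +$1,296.98 → -$1,566.44
  Jul: +$1,296.98 − $1,516.80 → -$1,786.26
  Aug: +$1,296.98 → -$489.28
  Sep: +$1,296.98 → $807.70
  Oct: +$1,296.98 − $2,104.68 → $0.00
Lowest trial balance = -$5,457.38 (Mar)
Initial deposit = cushion − low point = $1,296.98 − (-$5,457.38) = $6,754.36

$6,754.36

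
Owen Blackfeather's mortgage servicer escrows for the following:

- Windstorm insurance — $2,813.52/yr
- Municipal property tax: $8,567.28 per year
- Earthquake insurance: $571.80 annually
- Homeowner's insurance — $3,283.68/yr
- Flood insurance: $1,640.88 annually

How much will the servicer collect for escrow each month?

$1,406.43

Windstorm insurance: $2,813.52/yr
Municipal property tax: $8,567.28/yr
Earthquake insurance: $571.80/yr
Homeowner's insurance: $3,283.68/yr
Flood insurance: $1,640.88/yr
Total per year = $2,813.52 + $8,567.28 + $571.80 + $3,283.68 + $1,640.88 = $16,877.16
Per month = $16,877.16 ÷ 12 = $1,406.43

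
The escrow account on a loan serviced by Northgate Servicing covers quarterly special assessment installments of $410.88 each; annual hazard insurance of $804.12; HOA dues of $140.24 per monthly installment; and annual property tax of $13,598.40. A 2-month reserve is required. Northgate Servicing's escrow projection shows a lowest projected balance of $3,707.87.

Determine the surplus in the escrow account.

Special assessment — $410.88 × 4 = $1,643.52 per year
Hazard insurance — $804.12 per year
HOA dues — $140.24 × 12 = $1,682.88 per year
Property tax — $13,598.40 per year
Total annual escrow = $17,728.92
Monthly escrow = $17,728.92 / 12 = $1,477.41
Required reserve = 2 × $1,477.41 = $2,954.82
Surplus = $3,707.87 − $2,954.82 = $753.05

$753.05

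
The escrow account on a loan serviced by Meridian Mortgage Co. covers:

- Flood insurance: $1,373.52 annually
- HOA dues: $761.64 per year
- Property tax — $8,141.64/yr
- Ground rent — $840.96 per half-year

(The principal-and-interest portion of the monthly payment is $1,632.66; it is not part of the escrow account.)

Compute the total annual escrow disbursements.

Flood insurance = $1,373.52
HOA dues = $761.64
Property tax = $8,141.64
Ground rent = $840.96 × 2 = $1,681.92
Combined annual = $11,958.72

$11,958.72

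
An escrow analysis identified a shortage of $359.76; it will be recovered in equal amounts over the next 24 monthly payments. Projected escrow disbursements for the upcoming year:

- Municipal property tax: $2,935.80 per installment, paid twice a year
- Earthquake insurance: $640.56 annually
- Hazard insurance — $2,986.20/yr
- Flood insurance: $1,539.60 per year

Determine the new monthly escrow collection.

$934.82

Municipal property tax = $2,935.80 × 2 = $5,871.60 annually
Earthquake insurance = $640.56 annually
Hazard insurance = $2,986.20 annually
Flood insurance = $1,539.60 annually
Total annual escrow = $5,871.60 + $640.56 + $2,986.20 + $1,539.60 = $11,037.96
Monthly escrow = $11,037.96 ÷ 12 = $919.83
Monthly shortage recovery: $359.76 ÷ 24 = $14.99
New monthly escrow = $919.83 + $14.99 = $934.82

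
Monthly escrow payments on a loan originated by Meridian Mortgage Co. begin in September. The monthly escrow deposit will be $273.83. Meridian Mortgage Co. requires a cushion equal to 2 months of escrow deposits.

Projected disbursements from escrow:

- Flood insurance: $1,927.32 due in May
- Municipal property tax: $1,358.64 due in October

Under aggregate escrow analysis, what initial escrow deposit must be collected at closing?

Cushion = 2 × $273.83 = $547.66
Trial balance (start $0, +$273.83 each month, − disbursements):
  Sep: +$273.83 → $273.83
  Oct: +$273.83 − $1,358.64 → -$810.98
  Nov: +$273.83 → -$537.15
  Dec: +$273.83 → -$263.32
  Jan: +$273.83 → $10.51
  Feb: +$273.83 → $284.34
  Mar: +$273.83 → $558.17
  Apr: +$273.83 → $832.00
  May: +$273.83 − $1,927.32 → -$821.49
  Jun: +$273.83 → -$547.66
  Jul: +$273.83 → -$273.83
  Aug: +$273.83 → $0.00
Lowest trial balance = -$821.49 (May)
Initial deposit = cushion − low point = $547.66 − (-$821.49) = $1,369.15

$1,369.15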